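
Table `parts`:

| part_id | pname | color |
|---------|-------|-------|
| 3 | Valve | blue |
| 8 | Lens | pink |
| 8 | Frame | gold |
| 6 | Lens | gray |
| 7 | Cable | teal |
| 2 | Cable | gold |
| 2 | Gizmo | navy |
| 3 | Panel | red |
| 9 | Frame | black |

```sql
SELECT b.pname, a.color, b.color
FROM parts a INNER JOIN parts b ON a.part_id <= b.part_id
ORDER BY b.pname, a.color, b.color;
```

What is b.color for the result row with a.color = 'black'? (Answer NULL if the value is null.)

black

INNER JOIN keeps only pairs where the ON condition holds.
Matching on a.part_id <= b.part_id.
Matched pairs: 48.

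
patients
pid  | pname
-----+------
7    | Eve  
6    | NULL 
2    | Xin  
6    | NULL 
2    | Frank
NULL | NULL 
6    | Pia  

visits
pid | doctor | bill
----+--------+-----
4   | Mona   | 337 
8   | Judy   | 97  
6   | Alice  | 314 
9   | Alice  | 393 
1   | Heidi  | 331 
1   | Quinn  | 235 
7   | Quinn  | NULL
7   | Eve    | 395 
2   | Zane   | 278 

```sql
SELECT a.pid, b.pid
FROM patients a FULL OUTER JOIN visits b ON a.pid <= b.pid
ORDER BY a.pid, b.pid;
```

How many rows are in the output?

36

FULL OUTER JOIN keeps every row from both sides; unmatched rows get NULL for the other side's columns.
Matching on a.pid <= b.pid. A NULL in a compared column never satisfies the condition.
- a row (pid=7): matches 4 b row(s) → 4 output row(s).
- a row (pid=6): matches 5 b row(s) → 5 output row(s).
- a row (pid=2): matches 7 b row(s) → 7 output row(s).
- a row (pid=6): matches 5 b row(s) → 5 output row(s).
- a row (pid=2): matches 7 b row(s) → 7 output row(s).
- a row (pid=NULL): no match → kept, b columns NULL.
- a row (pid=6): matches 5 b row(s) → 5 output row(s).
- 2 row(s) from b found no a partner → padded with NULL.
Total: 33 matched + 3 padded = 36 rows.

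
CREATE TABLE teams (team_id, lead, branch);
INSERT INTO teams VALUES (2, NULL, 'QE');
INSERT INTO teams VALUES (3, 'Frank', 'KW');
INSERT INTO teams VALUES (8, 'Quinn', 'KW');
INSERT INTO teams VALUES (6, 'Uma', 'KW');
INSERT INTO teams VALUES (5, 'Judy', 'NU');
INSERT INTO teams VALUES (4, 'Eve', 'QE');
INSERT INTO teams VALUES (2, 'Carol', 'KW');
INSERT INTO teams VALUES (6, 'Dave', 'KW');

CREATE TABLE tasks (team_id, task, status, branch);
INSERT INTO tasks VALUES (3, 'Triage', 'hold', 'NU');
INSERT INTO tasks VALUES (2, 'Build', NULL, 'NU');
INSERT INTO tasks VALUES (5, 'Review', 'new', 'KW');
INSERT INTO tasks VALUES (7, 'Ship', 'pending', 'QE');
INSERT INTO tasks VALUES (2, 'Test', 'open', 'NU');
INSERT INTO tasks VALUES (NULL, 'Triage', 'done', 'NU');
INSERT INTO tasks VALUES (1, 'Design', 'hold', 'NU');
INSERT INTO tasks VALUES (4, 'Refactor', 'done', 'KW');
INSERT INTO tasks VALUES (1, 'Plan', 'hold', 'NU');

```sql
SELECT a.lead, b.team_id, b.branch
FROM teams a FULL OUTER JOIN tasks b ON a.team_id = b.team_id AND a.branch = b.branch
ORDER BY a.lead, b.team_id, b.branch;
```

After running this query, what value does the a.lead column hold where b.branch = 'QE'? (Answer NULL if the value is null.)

NULL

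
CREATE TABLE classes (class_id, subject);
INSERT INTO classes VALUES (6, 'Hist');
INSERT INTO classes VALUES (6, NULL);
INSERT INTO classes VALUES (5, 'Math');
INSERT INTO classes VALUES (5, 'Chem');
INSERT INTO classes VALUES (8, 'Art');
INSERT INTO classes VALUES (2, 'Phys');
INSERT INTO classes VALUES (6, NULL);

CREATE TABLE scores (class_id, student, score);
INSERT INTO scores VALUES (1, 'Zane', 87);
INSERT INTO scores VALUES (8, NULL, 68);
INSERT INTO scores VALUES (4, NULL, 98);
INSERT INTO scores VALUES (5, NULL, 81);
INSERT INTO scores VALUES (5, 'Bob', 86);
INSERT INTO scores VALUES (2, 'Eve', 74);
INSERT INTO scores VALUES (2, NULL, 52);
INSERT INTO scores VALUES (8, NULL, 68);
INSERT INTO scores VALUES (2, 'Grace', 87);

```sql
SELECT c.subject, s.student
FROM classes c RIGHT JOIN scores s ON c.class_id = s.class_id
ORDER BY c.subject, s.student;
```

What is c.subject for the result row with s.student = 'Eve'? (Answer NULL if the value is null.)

RIGHT JOIN keeps every row from `scores`; unmatched rows get NULL for `classes`'s columns.
Matching on c.class_id = s.class_id.
Matched pairs: 9; unmatched s rows kept: 2.

Phys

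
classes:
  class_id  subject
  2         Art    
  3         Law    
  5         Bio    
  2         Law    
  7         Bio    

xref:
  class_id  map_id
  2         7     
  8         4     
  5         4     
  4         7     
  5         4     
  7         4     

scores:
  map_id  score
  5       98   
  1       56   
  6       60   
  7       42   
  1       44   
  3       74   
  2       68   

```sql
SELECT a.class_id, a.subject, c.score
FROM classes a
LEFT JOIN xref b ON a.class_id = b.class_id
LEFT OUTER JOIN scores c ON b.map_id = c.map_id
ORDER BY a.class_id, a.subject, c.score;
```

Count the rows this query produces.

Joins associate left-to-right: classes LEFT JOIN xref on class_id gives 6 intermediate row(s).
Then LEFT JOIN `scores c` on map_id: each of those 6 rows is kept; rows whose b.map_id has no match in c get NULL for c's columns.
Result: 6 row(s).

6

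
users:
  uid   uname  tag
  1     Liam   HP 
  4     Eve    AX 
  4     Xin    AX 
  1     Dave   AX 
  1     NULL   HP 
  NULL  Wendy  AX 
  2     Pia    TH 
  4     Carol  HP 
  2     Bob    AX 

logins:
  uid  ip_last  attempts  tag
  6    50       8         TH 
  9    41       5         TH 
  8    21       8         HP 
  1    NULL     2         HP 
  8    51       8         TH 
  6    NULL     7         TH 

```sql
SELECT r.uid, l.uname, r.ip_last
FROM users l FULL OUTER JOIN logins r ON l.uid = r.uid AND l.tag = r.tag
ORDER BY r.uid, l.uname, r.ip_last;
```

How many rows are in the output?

14

FULL OUTER JOIN keeps every row from both sides; unmatched rows get NULL for the other side's columns.
Matching on l.uid = r.uid AND l.tag = r.tag. A NULL in a compared column never satisfies the condition.
Matched pairs: 2; unmatched l rows kept: 7; unmatched r rows kept: 5.
Total: 2 matched + 12 padded = 14 rows.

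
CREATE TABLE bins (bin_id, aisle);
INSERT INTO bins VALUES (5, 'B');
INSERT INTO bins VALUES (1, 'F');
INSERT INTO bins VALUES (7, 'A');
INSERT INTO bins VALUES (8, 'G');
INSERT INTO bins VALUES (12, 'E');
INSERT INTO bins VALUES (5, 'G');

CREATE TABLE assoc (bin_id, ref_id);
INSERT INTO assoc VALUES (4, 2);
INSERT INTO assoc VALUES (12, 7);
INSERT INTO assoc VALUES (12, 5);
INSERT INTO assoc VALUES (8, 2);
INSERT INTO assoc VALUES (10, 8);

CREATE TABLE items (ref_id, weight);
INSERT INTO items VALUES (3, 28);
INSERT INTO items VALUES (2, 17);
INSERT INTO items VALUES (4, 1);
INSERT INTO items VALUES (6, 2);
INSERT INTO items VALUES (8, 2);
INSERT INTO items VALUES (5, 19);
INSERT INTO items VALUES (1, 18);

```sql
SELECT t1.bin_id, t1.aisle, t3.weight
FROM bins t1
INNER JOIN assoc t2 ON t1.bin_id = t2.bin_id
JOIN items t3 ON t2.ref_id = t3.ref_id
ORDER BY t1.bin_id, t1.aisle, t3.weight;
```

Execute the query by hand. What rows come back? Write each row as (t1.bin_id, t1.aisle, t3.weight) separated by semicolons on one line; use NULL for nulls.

Step 1 — t1 INNER JOIN t2 on bin_id → 3 row(s).
Then INNER JOIN `items t3` on ref_id: keep only rows whose t2.ref_id appears in t3.

(8, G, 17); (12, E, 19)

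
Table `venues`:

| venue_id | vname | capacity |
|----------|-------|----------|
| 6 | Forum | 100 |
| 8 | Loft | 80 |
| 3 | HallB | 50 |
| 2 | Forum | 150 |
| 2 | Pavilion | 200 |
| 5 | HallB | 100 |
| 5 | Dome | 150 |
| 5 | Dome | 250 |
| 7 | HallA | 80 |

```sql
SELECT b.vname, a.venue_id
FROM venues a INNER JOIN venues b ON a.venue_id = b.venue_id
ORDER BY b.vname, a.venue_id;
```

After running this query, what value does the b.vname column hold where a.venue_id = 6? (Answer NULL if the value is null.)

Forum

INNER JOIN keeps only pairs where the ON condition holds.
Matching on a.venue_id = b.venue_id.
Matched pairs: 17.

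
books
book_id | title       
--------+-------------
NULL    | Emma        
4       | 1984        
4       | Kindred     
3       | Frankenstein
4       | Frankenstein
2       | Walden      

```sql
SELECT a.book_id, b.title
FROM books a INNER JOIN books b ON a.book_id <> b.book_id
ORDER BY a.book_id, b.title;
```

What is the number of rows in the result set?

INNER JOIN keeps only pairs where the ON condition holds.
Matching on a.book_id <> b.book_id. A NULL in a compared column never satisfies the condition.
- book_id=NULL: no matching b row, dropped.
- book_id=4: 2 matching b row(s), so 2 row(s) emitted.
- book_id=4: 2 matching b row(s), so 2 row(s) emitted.
- book_id=3: 4 matching b row(s), so 4 row(s) emitted.
- book_id=4: 2 matching b row(s), so 2 row(s) emitted.
- book_id=2: 4 matching b row(s), so 4 row(s) emitted.
Total: 14 rows.

14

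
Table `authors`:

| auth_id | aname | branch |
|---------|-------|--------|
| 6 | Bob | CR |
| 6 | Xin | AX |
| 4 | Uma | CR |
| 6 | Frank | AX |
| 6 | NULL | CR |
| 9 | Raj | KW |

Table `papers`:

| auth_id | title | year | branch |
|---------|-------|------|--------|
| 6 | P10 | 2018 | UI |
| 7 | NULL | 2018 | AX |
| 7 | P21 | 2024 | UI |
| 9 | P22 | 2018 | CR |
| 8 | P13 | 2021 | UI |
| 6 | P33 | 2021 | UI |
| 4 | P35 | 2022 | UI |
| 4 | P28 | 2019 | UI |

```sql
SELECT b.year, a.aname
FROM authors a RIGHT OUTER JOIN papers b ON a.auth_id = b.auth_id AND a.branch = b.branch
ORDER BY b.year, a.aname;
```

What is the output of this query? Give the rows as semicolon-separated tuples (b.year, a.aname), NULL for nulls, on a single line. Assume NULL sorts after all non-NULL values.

RIGHT JOIN keeps every row from `papers`; unmatched rows get NULL for `authors`'s columns.
Matching on a.auth_id = b.auth_id AND a.branch = b.branch.
Matched pairs: 0; unmatched b rows kept: 8.

(2018, NULL); (2018, NULL); (2018, NULL); (2019, NULL); (2021, NULL); (2021, NULL); (2022, NULL); (2024, NULL)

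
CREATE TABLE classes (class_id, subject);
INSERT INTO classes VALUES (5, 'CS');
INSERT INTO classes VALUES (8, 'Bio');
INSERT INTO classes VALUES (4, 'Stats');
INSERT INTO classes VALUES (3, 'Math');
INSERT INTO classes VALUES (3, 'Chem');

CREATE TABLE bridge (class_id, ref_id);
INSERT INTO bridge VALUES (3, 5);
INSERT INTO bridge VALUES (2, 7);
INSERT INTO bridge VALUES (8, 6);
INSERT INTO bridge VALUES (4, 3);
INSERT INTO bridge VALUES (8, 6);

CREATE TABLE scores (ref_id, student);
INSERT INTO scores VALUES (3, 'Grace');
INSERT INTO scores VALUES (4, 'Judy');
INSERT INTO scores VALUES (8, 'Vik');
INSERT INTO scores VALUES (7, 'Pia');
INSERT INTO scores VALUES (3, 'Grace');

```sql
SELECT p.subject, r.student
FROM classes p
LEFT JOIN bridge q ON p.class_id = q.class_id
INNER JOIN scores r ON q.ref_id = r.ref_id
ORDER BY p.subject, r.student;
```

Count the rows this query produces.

Step 1 — p LEFT JOIN q on class_id → 6 row(s).
Then INNER JOIN `scores r` on ref_id: keep only rows whose q.ref_id appears in r.
Result: 2 row(s).

2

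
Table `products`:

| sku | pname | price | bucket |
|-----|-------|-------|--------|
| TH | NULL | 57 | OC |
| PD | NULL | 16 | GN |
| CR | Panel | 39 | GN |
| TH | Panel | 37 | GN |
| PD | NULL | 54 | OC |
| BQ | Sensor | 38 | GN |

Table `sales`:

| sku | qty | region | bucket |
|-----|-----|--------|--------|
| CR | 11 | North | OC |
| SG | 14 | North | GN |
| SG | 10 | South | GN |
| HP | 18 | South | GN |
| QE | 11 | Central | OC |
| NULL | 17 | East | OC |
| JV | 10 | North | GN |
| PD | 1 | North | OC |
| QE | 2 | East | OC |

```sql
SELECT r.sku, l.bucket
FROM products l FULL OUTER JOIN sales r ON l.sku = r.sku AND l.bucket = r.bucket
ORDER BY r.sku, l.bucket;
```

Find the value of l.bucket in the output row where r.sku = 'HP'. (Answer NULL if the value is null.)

FULL OUTER JOIN keeps every row from both sides; unmatched rows get NULL for the other side's columns.
Matching on l.sku = r.sku AND l.bucket = r.bucket. A NULL in a compared column never satisfies the condition.
- sku=TH, bucket=OC: no r row matches, row kept with r columns NULL.
- sku=PD, bucket=GN: no r row matches, row kept with r columns NULL.
- sku=CR, bucket=GN: no r row matches, row kept with r columns NULL.
- sku=TH, bucket=GN: no r row matches, row kept with r columns NULL.
- sku=PD, bucket=OC: 1 matching r row(s), so 1 row(s) emitted.
- sku=BQ, bucket=GN: no r row matches, row kept with r columns NULL.
- plus 8 unmatched r row(s), each kept with NULL l columns.

NULL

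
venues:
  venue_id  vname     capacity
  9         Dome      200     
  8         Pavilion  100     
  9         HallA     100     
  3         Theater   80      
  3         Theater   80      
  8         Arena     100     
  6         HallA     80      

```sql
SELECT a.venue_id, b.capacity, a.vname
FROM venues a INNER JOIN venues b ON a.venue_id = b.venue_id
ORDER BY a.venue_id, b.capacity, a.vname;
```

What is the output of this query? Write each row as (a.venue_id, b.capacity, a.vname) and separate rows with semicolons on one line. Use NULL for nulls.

INNER JOIN keeps only pairs where the ON condition holds.
Matching on a.venue_id = b.venue_id.
Matched pairs: 13.

(3, 80, Theater); (3, 80, Theater); (3, 80, Theater); (3, 80, Theater); (6, 80, HallA); (8, 100, Arena); (8, 100, Arena); (8, 100, Pavilion); (8, 100, Pavilion); (9, 100, Dome); (9, 100, HallA); (9, 200, Dome); (9, 200, HallA)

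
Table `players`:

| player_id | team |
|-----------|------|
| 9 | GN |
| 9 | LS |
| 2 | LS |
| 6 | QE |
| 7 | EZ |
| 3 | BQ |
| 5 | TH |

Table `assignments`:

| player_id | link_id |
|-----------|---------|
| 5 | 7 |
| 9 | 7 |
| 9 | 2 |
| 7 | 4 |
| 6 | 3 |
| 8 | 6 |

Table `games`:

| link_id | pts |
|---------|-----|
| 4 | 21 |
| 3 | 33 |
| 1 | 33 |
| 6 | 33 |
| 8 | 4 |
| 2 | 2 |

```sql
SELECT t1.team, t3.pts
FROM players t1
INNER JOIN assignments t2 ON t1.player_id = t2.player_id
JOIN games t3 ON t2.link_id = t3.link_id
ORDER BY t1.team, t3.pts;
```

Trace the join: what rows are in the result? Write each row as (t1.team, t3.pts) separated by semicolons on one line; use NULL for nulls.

(EZ, 21); (GN, 2); (LS, 2); (QE, 33)

Evaluate left to right. First `players t1 INNER JOIN assignments t2` on player_id: 7 row(s).
Then INNER JOIN `games t3` on link_id: keep only rows whose t2.link_id appears in t3.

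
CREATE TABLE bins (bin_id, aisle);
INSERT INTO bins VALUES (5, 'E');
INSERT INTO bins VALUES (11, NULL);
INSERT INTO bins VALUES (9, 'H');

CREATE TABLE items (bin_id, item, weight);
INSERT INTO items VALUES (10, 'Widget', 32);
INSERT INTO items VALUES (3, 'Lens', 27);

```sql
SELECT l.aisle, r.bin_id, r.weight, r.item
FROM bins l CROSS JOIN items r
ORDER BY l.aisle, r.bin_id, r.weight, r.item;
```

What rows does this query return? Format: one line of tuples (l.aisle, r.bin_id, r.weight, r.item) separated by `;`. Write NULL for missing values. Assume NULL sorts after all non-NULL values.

(E, 3, 27, Lens); (E, 10, 32, Widget); (H, 3, 27, Lens); (H, 10, 32, Widget); (NULL, 3, 27, Lens); (NULL, 10, 32, Widget)

CROSS JOIN pairs every row of `bins` with every row of `items`: 3 × 2 = 6 rows.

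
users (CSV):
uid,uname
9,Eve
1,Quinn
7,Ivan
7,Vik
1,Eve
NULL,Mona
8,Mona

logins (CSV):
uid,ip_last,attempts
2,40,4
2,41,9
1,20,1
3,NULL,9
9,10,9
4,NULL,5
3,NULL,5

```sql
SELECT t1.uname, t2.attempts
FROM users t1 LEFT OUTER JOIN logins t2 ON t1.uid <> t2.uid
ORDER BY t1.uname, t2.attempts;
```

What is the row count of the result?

LEFT JOIN keeps every row from `users`; unmatched rows get NULL for `logins`'s columns.
Matching on t1.uid <> t2.uid. A NULL in a compared column never satisfies the condition.
Matched pairs: 39; unmatched t1 rows kept: 1.
Total: 39 matched + 1 padded = 40 rows.

40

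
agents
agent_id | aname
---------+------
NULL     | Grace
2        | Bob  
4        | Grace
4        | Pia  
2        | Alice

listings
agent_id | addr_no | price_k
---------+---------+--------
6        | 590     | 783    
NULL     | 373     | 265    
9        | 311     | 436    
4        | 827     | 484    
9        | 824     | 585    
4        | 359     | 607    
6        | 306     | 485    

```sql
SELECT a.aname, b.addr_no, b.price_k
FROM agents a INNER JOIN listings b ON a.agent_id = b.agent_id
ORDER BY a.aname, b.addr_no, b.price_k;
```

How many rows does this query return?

4

INNER JOIN keeps only pairs where the ON condition holds.
Matching on a.agent_id = b.agent_id. A NULL in a compared column never satisfies the condition.
- a row (agent_id=NULL): no match → dropped.
- a row (agent_id=2): no match → dropped.
- a row (agent_id=4): matches 2 b row(s) → 2 output row(s).
- a row (agent_id=4): matches 2 b row(s) → 2 output row(s).
- a row (agent_id=2): no match → dropped.
Total: 4 rows.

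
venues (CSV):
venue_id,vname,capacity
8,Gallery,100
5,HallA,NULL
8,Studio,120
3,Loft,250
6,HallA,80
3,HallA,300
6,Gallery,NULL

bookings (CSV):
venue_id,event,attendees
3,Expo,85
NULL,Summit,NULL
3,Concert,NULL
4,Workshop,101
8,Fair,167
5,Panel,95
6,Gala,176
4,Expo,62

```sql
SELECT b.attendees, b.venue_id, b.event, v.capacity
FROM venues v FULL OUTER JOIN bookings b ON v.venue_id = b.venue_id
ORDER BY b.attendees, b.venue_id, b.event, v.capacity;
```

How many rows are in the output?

12

FULL OUTER JOIN keeps every row from both sides; unmatched rows get NULL for the other side's columns.
Matching on v.venue_id = b.venue_id. A NULL in a compared column never satisfies the condition.
- v row (venue_id=8): matches 1 b row(s) → 1 output row(s).
- v row (venue_id=5): matches 1 b row(s) → 1 output row(s).
- v row (venue_id=8): matches 1 b row(s) → 1 output row(s).
- v row (venue_id=3): matches 2 b row(s) → 2 output row(s).
- v row (venue_id=6): matches 1 b row(s) → 1 output row(s).
- v row (venue_id=3): matches 2 b row(s) → 2 output row(s).
- v row (venue_id=6): matches 1 b row(s) → 1 output row(s).
- plus 3 unmatched b row(s), each kept with NULL v columns.
Total: 9 matched + 3 padded = 12 rows.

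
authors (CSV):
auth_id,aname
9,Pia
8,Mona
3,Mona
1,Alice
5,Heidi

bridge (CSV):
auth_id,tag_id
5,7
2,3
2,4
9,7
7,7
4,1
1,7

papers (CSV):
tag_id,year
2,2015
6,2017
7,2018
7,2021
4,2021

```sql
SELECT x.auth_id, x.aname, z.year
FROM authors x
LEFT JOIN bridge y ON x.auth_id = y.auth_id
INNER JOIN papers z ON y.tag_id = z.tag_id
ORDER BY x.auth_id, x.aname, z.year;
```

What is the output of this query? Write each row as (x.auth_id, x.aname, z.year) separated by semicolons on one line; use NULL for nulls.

(1, Alice, 2018); (1, Alice, 2021); (5, Heidi, 2018); (5, Heidi, 2021); (9, Pia, 2018); (9, Pia, 2021)

Joins associate left-to-right: authors LEFT JOIN bridge on auth_id gives 5 intermediate row(s).
Then INNER JOIN `papers z` on tag_id: keep only rows whose y.tag_id appears in z.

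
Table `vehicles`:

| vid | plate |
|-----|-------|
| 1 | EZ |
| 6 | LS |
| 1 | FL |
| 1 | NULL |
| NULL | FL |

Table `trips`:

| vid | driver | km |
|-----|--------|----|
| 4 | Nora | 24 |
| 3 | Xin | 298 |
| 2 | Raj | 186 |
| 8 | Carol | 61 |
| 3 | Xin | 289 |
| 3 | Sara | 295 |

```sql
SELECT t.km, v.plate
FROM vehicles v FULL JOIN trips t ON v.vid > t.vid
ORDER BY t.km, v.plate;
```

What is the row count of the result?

FULL OUTER JOIN keeps every row from both sides; unmatched rows get NULL for the other side's columns.
Matching on v.vid > t.vid. A NULL in a compared column never satisfies the condition.
Matched pairs: 5; unmatched v rows kept: 4; unmatched t rows kept: 1.
Total: 5 matched + 5 padded = 10 rows.

10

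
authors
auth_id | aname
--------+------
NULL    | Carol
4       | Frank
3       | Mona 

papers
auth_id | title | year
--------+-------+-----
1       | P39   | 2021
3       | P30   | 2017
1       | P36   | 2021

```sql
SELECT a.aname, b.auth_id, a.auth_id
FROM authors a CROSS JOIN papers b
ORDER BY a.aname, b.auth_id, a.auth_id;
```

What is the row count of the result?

9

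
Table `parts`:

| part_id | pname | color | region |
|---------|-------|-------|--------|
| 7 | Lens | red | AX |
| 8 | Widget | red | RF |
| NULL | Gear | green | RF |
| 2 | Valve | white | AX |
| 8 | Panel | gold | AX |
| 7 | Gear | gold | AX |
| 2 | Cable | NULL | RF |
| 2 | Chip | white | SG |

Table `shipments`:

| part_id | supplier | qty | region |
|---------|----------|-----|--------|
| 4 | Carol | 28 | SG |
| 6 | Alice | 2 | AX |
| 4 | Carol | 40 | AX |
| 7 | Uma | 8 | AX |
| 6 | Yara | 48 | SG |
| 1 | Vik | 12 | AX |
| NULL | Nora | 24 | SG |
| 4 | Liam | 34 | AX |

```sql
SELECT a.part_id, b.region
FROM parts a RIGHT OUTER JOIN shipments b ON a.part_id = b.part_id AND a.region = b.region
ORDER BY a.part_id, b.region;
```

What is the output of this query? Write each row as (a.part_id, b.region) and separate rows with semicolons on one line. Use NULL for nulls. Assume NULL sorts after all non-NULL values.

(7, AX); (7, AX); (NULL, AX); (NULL, AX); (NULL, AX); (NULL, AX); (NULL, SG); (NULL, SG); (NULL, SG)

RIGHT JOIN keeps every row from `shipments`; unmatched rows get NULL for `parts`'s columns.
Matching on a.part_id = b.part_id AND a.region = b.region. A NULL in a compared column never satisfies the condition.
- a (part_id=7, region=AX) pairs with 1 row(s) of b.
- a (part_id=8, region=RF) has no partner in b.
- a (part_id=NULL, region=RF) has no partner in b.
- a (part_id=2, region=AX) has no partner in b.
- a (part_id=8, region=AX) has no partner in b.
- a (part_id=7, region=AX) pairs with 1 row(s) of b.
- a (part_id=2, region=RF) has no partner in b.
- a (part_id=2, region=SG) has no partner in b.
- 7 b row(s) had no a match → kept, a columns NULL.
After projecting and ordering:
a.part_id | b.region
7 | AX
7 | AX
NULL | AX
NULL | AX
NULL | AX
NULL | AX
NULL | SG
NULL | SG
NULL | SG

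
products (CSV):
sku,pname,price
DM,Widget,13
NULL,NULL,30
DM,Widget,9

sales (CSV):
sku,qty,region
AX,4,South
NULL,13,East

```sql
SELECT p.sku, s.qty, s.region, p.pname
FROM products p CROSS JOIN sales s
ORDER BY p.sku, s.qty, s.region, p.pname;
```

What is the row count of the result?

CROSS JOIN pairs every row of `products` with every row of `sales`: 3 × 2 = 6 rows.

6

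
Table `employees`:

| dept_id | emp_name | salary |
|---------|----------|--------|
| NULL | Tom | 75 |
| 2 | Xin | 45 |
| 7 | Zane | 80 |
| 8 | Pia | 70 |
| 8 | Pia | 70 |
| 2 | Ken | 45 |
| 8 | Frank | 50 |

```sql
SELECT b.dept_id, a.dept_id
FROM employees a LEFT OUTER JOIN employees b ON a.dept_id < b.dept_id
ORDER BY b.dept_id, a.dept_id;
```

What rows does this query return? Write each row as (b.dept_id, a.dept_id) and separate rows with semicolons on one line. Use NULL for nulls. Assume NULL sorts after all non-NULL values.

(7, 2); (7, 2); (8, 2); (8, 2); (8, 2); (8, 2); (8, 2); (8, 2); (8, 7); (8, 7); (8, 7); (NULL, 8); (NULL, 8); (NULL, 8); (NULL, NULL)

LEFT JOIN keeps every row from `employees a`; unmatched rows get NULL for `employees b`'s columns.
Matching on a.dept_id < b.dept_id. A NULL in a compared column never satisfies the condition.
Matched pairs: 11; unmatched a rows kept: 4.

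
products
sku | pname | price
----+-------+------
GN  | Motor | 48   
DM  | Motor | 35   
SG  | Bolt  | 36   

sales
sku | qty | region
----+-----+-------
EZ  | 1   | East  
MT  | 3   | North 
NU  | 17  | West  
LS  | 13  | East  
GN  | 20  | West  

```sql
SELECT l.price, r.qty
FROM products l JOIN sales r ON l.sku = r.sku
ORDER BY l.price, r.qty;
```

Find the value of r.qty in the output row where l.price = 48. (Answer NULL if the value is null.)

20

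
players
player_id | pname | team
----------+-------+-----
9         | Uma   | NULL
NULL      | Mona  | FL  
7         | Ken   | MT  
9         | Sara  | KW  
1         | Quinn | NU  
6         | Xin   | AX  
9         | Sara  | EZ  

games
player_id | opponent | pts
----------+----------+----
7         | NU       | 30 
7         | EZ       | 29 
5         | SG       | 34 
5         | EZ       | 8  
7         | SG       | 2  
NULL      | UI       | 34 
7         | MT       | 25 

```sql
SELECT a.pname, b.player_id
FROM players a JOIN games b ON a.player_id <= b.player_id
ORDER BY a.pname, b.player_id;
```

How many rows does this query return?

14

INNER JOIN keeps only pairs where the ON condition holds.
Matching on a.player_id <= b.player_id. A NULL in a compared column never satisfies the condition.
Matched pairs: 14.
Total: 14 rows.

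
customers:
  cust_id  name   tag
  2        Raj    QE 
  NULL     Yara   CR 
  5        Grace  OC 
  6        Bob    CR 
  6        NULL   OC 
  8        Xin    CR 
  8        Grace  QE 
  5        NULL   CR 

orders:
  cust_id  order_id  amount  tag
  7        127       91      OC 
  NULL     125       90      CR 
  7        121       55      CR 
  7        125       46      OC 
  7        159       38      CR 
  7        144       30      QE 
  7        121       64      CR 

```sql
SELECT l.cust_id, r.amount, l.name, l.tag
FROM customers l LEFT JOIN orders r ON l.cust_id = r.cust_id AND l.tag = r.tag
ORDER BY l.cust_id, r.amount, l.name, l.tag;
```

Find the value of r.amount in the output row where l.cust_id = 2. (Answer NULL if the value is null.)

NULL

LEFT JOIN keeps every row from `customers`; unmatched rows get NULL for `orders`'s columns.
Matching on l.cust_id = r.cust_id AND l.tag = r.tag. A NULL in a compared column never satisfies the condition.
- l[0] cust_id=2, tag=QE → no match; kept with NULLs on the r side.
- l[1] cust_id=NULL, tag=CR → no match; kept with NULLs on the r side.
- l[2] cust_id=5, tag=OC → no match; kept with NULLs on the r side.
- l[3] cust_id=6, tag=CR → no match; kept with NULLs on the r side.
- l[4] cust_id=6, tag=OC → no match; kept with NULLs on the r side.
- l[5] cust_id=8, tag=CR → no match; kept with NULLs on the r side.
- l[6] cust_id=8, tag=QE → no match; kept with NULLs on the r side.
- l[7] cust_id=5, tag=CR → no match; kept with NULLs on the r side.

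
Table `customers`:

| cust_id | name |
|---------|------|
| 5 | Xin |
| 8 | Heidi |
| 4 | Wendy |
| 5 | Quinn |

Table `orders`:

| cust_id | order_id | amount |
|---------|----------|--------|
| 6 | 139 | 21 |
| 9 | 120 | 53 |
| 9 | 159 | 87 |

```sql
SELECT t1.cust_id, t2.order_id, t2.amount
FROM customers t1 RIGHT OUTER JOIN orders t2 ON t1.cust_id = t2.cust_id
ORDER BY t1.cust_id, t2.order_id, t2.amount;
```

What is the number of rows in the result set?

3

RIGHT JOIN keeps every row from `orders`; unmatched rows get NULL for `customers`'s columns.
Matching on t1.cust_id = t2.cust_id.
- t1 row (cust_id=5): no match.
- t1 row (cust_id=8): no match.
- t1 row (cust_id=4): no match.
- t1 row (cust_id=5): no match.
- 3 t2 row(s) had no t1 match → kept, t1 columns NULL.
Total: 0 matched + 3 padded = 3 rows.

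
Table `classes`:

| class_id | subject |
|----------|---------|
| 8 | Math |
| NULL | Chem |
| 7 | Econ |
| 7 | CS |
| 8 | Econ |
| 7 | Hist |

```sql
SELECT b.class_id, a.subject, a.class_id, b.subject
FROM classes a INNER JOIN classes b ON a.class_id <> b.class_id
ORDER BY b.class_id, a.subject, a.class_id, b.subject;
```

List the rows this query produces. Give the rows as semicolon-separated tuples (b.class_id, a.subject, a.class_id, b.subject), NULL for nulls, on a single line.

INNER JOIN keeps only pairs where the ON condition holds.
Matching on a.class_id <> b.class_id. A NULL in a compared column never satisfies the condition.
- class_id=8: 3 matching b row(s), so 3 row(s) emitted.
- class_id=NULL: no matching b row, dropped.
- class_id=7: 2 matching b row(s), so 2 row(s) emitted.
- class_id=7: 2 matching b row(s), so 2 row(s) emitted.
- class_id=8: 3 matching b row(s), so 3 row(s) emitted.
- class_id=7: 2 matching b row(s), so 2 row(s) emitted.

(7, Econ, 8, CS); (7, Econ, 8, Econ); (7, Econ, 8, Hist); (7, Math, 8, CS); (7, Math, 8, Econ); (7, Math, 8, Hist); (8, CS, 7, Econ); (8, CS, 7, Math); (8, Econ, 7, Econ); (8, Econ, 7, Math); (8, Hist, 7, Econ); (8, Hist, 7, Math)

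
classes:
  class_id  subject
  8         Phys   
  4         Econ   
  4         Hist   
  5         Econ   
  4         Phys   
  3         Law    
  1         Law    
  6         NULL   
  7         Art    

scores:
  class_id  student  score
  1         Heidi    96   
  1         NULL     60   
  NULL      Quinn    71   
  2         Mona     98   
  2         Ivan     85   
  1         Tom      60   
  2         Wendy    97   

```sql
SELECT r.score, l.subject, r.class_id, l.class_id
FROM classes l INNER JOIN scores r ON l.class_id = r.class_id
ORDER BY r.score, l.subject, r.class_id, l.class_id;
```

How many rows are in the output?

3

INNER JOIN keeps only pairs where the ON condition holds.
Matching on l.class_id = r.class_id. A NULL in a compared column never satisfies the condition.
- l row (class_id=8): no match → dropped.
- l row (class_id=4): no match → dropped.
- l row (class_id=4): no match → dropped.
- l row (class_id=5): no match → dropped.
- l row (class_id=4): no match → dropped.
- l row (class_id=3): no match → dropped.
- l row (class_id=1): matches 3 r row(s) → 3 output row(s).
- l row (class_id=6): no match → dropped.
- l row (class_id=7): no match → dropped.
Total: 3 rows.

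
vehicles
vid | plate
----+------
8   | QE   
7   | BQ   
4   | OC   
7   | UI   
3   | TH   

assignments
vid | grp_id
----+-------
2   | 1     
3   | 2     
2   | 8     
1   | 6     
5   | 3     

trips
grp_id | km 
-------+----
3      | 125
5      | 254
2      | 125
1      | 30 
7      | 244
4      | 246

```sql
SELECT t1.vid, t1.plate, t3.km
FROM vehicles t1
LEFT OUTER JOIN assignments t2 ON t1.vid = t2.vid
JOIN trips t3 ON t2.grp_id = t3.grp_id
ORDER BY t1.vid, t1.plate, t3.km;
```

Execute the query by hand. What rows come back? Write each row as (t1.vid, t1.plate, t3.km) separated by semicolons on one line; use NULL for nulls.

(3, TH, 125)

Step 1 — t1 LEFT JOIN t2 on vid → 5 row(s).
Then INNER JOIN `trips t3` on grp_id: keep only rows whose t2.grp_id appears in t3.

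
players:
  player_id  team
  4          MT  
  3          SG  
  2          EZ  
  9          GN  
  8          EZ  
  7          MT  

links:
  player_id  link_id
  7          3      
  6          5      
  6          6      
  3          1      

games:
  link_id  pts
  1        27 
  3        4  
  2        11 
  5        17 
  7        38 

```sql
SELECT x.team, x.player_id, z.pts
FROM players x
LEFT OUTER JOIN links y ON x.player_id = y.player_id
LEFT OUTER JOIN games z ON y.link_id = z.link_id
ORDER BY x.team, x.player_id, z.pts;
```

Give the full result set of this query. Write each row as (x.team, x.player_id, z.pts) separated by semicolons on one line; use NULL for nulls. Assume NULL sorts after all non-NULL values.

(EZ, 2, NULL); (EZ, 8, NULL); (GN, 9, NULL); (MT, 4, NULL); (MT, 7, 4); (SG, 3, 27)

Step 1 — x LEFT JOIN y on player_id → 6 row(s).
Then LEFT JOIN `games z` on link_id: each of those 6 rows is kept; rows whose y.link_id has no match in z get NULL for z's columns.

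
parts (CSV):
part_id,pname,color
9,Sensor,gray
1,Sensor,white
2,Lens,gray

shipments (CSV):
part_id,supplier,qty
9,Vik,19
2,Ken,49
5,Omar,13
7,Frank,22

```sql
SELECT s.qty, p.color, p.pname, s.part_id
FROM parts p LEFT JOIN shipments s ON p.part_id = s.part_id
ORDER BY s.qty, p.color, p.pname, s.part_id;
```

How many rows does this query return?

3

LEFT JOIN keeps every row from `parts`; unmatched rows get NULL for `shipments`'s columns.
Matching on p.part_id = s.part_id.
Matched pairs: 2; unmatched p rows kept: 1.
Total: 2 matched + 1 padded = 3 rows.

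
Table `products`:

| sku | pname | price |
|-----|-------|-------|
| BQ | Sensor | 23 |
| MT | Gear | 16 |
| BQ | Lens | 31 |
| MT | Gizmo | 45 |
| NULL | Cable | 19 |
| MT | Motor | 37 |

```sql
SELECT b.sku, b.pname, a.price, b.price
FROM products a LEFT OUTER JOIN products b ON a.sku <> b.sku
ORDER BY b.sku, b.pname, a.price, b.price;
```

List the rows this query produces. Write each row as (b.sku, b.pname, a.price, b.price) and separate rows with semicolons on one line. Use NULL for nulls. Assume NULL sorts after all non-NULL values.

LEFT JOIN keeps every row from `products a`; unmatched rows get NULL for `products b`'s columns.
Matching on a.sku <> b.sku. A NULL in a compared column never satisfies the condition.
Matched pairs: 12; unmatched a rows kept: 1.

(BQ, Lens, 16, 31); (BQ, Lens, 37, 31); (BQ, Lens, 45, 31); (BQ, Sensor, 16, 23); (BQ, Sensor, 37, 23); (BQ, Sensor, 45, 23); (MT, Gear, 23, 16); (MT, Gear, 31, 16); (MT, Gizmo, 23, 45); (MT, Gizmo, 31, 45); (MT, Motor, 23, 37); (MT, Motor, 31, 37); (NULL, NULL, 19, NULL)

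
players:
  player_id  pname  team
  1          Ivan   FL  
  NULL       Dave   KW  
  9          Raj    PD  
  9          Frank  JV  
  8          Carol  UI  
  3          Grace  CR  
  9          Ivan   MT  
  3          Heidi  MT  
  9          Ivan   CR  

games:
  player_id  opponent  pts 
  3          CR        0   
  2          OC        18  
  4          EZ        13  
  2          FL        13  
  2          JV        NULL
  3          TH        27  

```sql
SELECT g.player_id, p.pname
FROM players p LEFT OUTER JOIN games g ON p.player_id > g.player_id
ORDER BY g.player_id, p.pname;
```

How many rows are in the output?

38

LEFT JOIN keeps every row from `players`; unmatched rows get NULL for `games`'s columns.
Matching on p.player_id > g.player_id. A NULL in a compared column never satisfies the condition.
- p row (player_id=1): no match → kept, g columns NULL.
- p row (player_id=NULL): no match → kept, g columns NULL.
- p row (player_id=9): matches 6 g row(s) → 6 output row(s).
- p row (player_id=9): matches 6 g row(s) → 6 output row(s).
- p row (player_id=8): matches 6 g row(s) → 6 output row(s).
- p row (player_id=3): matches 3 g row(s) → 3 output row(s).
- p row (player_id=9): matches 6 g row(s) → 6 output row(s).
- p row (player_id=3): matches 3 g row(s) → 3 output row(s).
- p row (player_id=9): matches 6 g row(s) → 6 output row(s).
Total: 36 matched + 2 padded = 38 rows.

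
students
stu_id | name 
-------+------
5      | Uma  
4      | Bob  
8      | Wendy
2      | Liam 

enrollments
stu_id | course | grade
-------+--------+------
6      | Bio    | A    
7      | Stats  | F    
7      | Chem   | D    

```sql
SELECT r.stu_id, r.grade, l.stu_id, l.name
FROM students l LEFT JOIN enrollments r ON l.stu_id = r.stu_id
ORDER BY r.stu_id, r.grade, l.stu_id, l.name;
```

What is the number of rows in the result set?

4

LEFT JOIN keeps every row from `students`; unmatched rows get NULL for `enrollments`'s columns.
Matching on l.stu_id = r.stu_id.
- stu_id=5: no r row matches, row kept with r columns NULL.
- stu_id=4: no r row matches, row kept with r columns NULL.
- stu_id=8: no r row matches, row kept with r columns NULL.
- stu_id=2: no r row matches, row kept with r columns NULL.
Total: 0 matched + 4 padded = 4 rows.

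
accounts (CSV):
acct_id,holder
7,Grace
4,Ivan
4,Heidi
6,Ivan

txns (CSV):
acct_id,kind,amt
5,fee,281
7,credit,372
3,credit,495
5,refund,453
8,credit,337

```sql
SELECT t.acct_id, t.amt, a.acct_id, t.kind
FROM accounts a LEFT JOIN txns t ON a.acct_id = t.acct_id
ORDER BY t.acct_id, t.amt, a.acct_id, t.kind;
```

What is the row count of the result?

LEFT JOIN keeps every row from `accounts`; unmatched rows get NULL for `txns`'s columns.
Matching on a.acct_id = t.acct_id.
- a row (acct_id=7): matches 1 t row(s) → 1 output row(s).
- a row (acct_id=4): no match → kept, t columns NULL.
- a row (acct_id=4): no match → kept, t columns NULL.
- a row (acct_id=6): no match → kept, t columns NULL.
Total: 1 matched + 3 padded = 4 rows.

4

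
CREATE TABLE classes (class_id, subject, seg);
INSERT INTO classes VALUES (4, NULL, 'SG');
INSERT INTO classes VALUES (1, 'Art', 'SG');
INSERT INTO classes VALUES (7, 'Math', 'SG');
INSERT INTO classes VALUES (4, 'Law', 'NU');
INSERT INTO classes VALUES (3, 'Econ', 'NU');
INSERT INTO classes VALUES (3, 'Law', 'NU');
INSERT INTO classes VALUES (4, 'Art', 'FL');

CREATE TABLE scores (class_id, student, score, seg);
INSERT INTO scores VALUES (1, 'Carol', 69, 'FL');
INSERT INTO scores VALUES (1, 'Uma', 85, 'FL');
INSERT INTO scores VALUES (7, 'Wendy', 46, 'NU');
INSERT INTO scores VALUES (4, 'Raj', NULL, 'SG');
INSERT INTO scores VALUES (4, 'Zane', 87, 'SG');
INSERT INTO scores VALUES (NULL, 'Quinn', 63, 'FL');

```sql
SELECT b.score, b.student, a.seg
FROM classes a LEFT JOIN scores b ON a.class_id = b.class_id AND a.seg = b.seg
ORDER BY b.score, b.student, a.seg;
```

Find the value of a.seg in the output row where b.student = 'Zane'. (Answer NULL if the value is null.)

SG

LEFT JOIN keeps every row from `classes`; unmatched rows get NULL for `scores`'s columns.
Matching on a.class_id = b.class_id AND a.seg = b.seg. A NULL in a compared column never satisfies the condition.
- class_id=4, seg=SG: 2 matching b row(s), so 2 row(s) emitted.
- class_id=1, seg=SG: no b row matches, row kept with b columns NULL.
- class_id=7, seg=SG: no b row matches, row kept with b columns NULL.
- class_id=4, seg=NU: no b row matches, row kept with b columns NULL.
- class_id=3, seg=NU: no b row matches, row kept with b columns NULL.
- class_id=3, seg=NU: no b row matches, row kept with b columns NULL.
- class_id=4, seg=FL: no b row matches, row kept with b columns NULL.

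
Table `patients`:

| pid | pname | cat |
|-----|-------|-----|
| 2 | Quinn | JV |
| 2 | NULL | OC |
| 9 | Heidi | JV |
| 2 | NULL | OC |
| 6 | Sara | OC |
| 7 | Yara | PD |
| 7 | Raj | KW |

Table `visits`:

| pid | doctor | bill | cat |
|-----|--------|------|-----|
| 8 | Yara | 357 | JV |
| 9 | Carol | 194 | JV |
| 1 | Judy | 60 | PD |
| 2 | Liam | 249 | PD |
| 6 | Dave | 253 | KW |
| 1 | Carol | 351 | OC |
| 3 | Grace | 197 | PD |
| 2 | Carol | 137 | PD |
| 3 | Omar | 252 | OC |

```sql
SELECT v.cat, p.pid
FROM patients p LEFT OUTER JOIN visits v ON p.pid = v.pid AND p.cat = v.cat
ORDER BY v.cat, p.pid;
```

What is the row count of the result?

7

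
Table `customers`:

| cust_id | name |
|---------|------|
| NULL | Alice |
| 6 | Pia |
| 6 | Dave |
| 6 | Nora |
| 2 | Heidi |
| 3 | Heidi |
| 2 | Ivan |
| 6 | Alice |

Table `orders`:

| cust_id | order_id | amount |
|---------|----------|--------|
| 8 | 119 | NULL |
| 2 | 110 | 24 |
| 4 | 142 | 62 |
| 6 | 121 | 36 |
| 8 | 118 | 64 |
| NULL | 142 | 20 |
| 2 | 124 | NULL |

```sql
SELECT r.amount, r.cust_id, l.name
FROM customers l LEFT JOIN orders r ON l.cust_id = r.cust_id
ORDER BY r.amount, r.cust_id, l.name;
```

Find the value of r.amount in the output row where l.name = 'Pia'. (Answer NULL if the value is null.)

36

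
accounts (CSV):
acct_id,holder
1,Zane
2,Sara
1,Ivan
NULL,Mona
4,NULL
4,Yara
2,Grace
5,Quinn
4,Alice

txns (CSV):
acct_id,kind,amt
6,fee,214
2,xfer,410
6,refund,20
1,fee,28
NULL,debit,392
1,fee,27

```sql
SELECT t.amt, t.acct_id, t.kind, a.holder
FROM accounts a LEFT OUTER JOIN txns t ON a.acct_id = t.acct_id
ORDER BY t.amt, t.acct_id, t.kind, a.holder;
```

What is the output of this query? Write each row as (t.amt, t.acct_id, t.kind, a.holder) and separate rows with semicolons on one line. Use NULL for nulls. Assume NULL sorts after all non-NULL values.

(27, 1, fee, Ivan); (27, 1, fee, Zane); (28, 1, fee, Ivan); (28, 1, fee, Zane); (410, 2, xfer, Grace); (410, 2, xfer, Sara); (NULL, NULL, NULL, Alice); (NULL, NULL, NULL, Mona); (NULL, NULL, NULL, Quinn); (NULL, NULL, NULL, Yara); (NULL, NULL, NULL, NULL)

LEFT JOIN keeps every row from `accounts`; unmatched rows get NULL for `txns`'s columns.
Matching on a.acct_id = t.acct_id. A NULL in a compared column never satisfies the condition.
- a row (acct_id=1): matches 2 t row(s) → 2 output row(s).
- a row (acct_id=2): matches 1 t row(s) → 1 output row(s).
- a row (acct_id=1): matches 2 t row(s) → 2 output row(s).
- a row (acct_id=NULL): no match → kept, t columns NULL.
- a row (acct_id=4): no match → kept, t columns NULL.
- a row (acct_id=4): no match → kept, t columns NULL.
- a row (acct_id=2): matches 1 t row(s) → 1 output row(s).
- a row (acct_id=5): no match → kept, t columns NULL.
- a row (acct_id=4): no match → kept, t columns NULL.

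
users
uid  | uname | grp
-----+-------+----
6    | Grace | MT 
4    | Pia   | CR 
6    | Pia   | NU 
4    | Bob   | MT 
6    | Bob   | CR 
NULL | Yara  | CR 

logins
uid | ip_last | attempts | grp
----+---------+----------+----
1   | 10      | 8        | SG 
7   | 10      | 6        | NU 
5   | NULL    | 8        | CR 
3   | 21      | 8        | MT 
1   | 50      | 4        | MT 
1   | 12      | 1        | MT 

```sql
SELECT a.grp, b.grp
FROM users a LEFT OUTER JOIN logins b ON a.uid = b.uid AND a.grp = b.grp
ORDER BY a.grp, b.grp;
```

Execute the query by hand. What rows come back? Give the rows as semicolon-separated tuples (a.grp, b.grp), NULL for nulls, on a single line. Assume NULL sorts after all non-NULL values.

(CR, NULL); (CR, NULL); (CR, NULL); (MT, NULL); (MT, NULL); (NU, NULL)

LEFT JOIN keeps every row from `users`; unmatched rows get NULL for `logins`'s columns.
Matching on a.uid = b.uid AND a.grp = b.grp. A NULL in a compared column never satisfies the condition.
- uid=6, grp=MT: no b row matches, row kept with b columns NULL.
- uid=4, grp=CR: no b row matches, row kept with b columns NULL.
- uid=6, grp=NU: no b row matches, row kept with b columns NULL.
- uid=4, grp=MT: no b row matches, row kept with b columns NULL.
- uid=6, grp=CR: no b row matches, row kept with b columns NULL.
- uid=NULL, grp=CR: no b row matches, row kept with b columns NULL.
After projecting and ordering:
a.grp | b.grp
CR | NULL
CR | NULL
CR | NULL
MT | NULL
MT | NULL
NU | NULL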